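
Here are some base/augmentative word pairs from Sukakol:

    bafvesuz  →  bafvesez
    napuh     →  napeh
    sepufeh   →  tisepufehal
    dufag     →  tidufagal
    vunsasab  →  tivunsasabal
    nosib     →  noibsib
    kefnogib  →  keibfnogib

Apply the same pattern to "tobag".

"tobag" has last vowel 'a'. The stems whose last vowel is 'a' (dufag → tidufagal, vunsasab → tivunsasabal) add ti- … -al around the stem.
So tobag → titobagal.

titobagal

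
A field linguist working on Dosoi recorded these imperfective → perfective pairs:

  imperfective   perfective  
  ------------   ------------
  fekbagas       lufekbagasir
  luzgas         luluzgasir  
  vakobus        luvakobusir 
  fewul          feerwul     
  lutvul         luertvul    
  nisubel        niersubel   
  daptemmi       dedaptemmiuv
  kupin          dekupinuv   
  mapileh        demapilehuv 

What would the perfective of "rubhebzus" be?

lurubhebzusir

"rubhebzus" ends in -s. The stems ending in -s (fekbagas → lufekbagasir, luzgas → luluzgasir, vakobus → luvakobusir) add lu- … -ir around the stem.
The other patterns: stems ending in -l insert -er- after the first vowel; stems ending in -h, -i or -n add de- … -uv around the stem.
So rubhebzus → lurubhebzusir.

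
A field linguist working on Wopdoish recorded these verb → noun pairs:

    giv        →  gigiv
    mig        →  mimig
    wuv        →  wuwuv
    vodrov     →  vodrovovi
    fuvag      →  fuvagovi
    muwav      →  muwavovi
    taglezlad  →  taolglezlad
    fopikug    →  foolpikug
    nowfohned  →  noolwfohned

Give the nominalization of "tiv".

titiv

"tiv" has 1 vowel. The stems with 1 vowel (giv → gigiv, mig → mimig, wuv → wuwuv) repeat the first consonant+vowel as a prefix.
The other patterns: stems with 2 vowels add -ovi; stems with 3 vowels insert -ol- after the first vowel.
So tiv → titiv.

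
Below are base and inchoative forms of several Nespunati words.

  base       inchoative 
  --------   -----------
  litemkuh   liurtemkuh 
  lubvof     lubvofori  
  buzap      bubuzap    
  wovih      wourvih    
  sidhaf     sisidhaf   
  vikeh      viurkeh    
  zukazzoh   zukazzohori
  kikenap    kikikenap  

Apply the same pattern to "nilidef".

lubvof and sidhaf both end in -f yet inflect differently (lubvofori, sisidhaf), so the final letter is not what conditions the rule; the last vowel is.
"nilidef" has last vowel 'e'. The one such stem in the data (vikeh → viurkeh) inserts -ur- after the first vowel (as do wovih, litemkuh), so the same rule applies.
The other patterns: stems whose last vowel is 'o' add -ori; stems whose last vowel is 'a' repeat the first consonant+vowel as a prefix.
So nilidef → niurlidef.

niurlidef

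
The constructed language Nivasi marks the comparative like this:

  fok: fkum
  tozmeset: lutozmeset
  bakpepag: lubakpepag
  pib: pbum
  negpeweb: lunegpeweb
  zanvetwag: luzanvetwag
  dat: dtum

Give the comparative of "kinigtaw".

dat and tozmeset both end in -t yet inflect differently (dtum, lutozmeset), so the final letter is not what conditions the rule; the number of vowels is.
"kinigtaw" has 3 vowels. The stems with 3 vowels (tozmeset → lutozmeset, negpeweb → lunegpeweb, zanvetwag → luzanvetwag) add the prefix lu-.
The other pattern: stems with 1 vowel delete the last vowel and add -um.
So kinigtaw → lukinigtaw.

lukinigtaw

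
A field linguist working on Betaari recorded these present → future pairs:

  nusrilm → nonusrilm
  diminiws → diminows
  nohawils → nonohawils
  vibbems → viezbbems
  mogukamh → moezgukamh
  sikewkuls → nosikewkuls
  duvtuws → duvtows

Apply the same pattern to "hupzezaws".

hupzezows

nohawils and vibbems both end in -s yet inflect differently (nonohawils, viezbbems), so the final letter is not what conditions the rule; the second-to-last letter is.
"hupzezaws" has second-to-last letter 'w'. The stems whose second-to-last letter is 'w' (diminiws → diminows, duvtuws → duvtows) change the last vowel to 'o'.
The other patterns: stems whose second-to-last letter is 'l' add the prefix no-; stems whose second-to-last letter is 'm' insert -ez- after the first vowel.
So hupzezaws → hupzezows.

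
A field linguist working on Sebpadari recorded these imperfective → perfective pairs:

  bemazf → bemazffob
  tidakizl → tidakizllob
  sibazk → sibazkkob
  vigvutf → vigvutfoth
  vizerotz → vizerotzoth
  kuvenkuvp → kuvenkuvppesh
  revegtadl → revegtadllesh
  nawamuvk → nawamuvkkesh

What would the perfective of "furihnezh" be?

bemazf and vigvutf both end in -f yet inflect differently (bemazffob, vigvutfoth), so the final letter is not what conditions the rule; the second-to-last letter is.
"furihnezh" has second-to-last letter 'z'. The stems whose second-to-last letter is 'z' (bemazf → bemazffob, tidakizl → tidakizllob, sibazk → sibazkkob) double the final consonant and add -ob.
The other patterns: stems whose second-to-last letter is 't' add -oth; stems whose second-to-last letter is 'd' or 'v' double the final consonant and add -esh.
So furihnezh → furihnezhhob.

furihnezhhob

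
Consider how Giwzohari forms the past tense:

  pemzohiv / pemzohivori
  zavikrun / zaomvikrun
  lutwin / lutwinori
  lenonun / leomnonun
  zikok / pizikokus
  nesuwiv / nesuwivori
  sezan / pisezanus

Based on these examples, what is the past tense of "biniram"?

pibiniramus

zavikrun and lutwin both end in -n yet inflect differently (zaomvikrun, lutwinori), so the final letter is not what conditions the rule; the last vowel is.
"biniram" has last vowel 'a'. The one such stem in the data (sezan → pisezanus) adds pi- … -us around the stem, so the same rule applies.
So biniram → pibiniramus.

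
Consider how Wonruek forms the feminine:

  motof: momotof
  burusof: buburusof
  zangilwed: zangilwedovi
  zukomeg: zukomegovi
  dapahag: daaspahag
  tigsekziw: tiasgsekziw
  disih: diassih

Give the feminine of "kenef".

kenefovi

zukomeg and dapahag both end in -g yet inflect differently (zukomegovi, daaspahag), so the final letter is not what conditions the rule; the last vowel is.
"kenef" has last vowel 'e'. The stems whose last vowel is 'e' (zangilwed → zangilwedovi, zukomeg → zukomegovi) add -ovi.
So kenef → kenefovi.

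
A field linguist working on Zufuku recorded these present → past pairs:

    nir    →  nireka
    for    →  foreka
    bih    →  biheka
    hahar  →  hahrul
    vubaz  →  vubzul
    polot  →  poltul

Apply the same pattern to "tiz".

"tiz" has 1 vowel. The stems with 1 vowel (nir → nireka, for → foreka, bih → biheka) add -eka.
The other pattern: stems with 2 vowels delete the last vowel and add -ul.
So tiz → tizeka.

tizeka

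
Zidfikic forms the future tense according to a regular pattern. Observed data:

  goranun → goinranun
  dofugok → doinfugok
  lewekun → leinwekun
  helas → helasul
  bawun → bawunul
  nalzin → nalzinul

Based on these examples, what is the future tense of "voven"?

goranun and bawun both end in -n yet inflect differently (goinranun, bawunul), so the final letter is not what conditions the rule; the number of vowels is.
"voven" has 2 vowels. The stems with 2 vowels (helas → helasul, bawun → bawunul, nalzin → nalzinul) add -ul.
So voven → vovenul.

vovenul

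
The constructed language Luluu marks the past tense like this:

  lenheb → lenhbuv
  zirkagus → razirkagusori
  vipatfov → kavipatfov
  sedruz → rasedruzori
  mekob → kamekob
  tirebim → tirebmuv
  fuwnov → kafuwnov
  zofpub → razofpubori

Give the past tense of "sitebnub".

rasitebnubori

"sitebnub" has last vowel 'u'. The stems whose last vowel is 'u' (zirkagus → razirkagusori, sedruz → rasedruzori, zofpub → razofpubori) add ra- … -ori around the stem.
So sitebnub → rasitebnubori.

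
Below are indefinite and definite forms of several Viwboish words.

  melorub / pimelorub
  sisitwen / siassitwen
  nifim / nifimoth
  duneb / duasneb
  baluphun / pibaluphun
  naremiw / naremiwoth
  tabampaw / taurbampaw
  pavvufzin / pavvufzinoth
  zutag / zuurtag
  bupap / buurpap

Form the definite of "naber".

naasber

tabampaw and naremiw both end in -w yet inflect differently (taurbampaw, naremiwoth), so the final letter is not what conditions the rule; the last vowel is.
"naber" has last vowel 'e'. The stems whose last vowel is 'e' (duneb → duasneb, sisitwen → siassitwen) insert -as- after the first vowel.
The other patterns: stems whose last vowel is 'a' insert -ur- after the first vowel; stems whose last vowel is 'i' add -oth; stems whose last vowel is 'u' add the prefix pi-.
So naber → naasber.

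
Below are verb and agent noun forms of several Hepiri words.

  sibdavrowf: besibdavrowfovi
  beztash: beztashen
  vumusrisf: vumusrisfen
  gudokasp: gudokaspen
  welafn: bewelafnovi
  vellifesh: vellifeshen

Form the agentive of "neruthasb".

"neruthasb" has second-to-last letter 's'. The stems whose second-to-last letter is 's' (vumusrisf → vumusrisfen, vellifesh → vellifeshen, gudokasp → gudokaspen) add -en.
The other pattern: stems whose second-to-last letter is 'f' or 'w' add be- … -ovi around the stem.
So neruthasb → neruthasben.

neruthasben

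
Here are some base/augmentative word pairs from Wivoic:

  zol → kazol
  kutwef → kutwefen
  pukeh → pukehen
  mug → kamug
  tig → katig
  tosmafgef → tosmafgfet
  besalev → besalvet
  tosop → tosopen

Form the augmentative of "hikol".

hikolen

kutwef and tosmafgef both end in -f yet inflect differently (kutwefen, tosmafgfet), so the final letter is not what conditions the rule; the number of vowels is.
"hikol" has 2 vowels. The stems with 2 vowels (tosop → tosopen, pukeh → pukehen, kutwef → kutwefen) add -en.
So hikol → hikolen.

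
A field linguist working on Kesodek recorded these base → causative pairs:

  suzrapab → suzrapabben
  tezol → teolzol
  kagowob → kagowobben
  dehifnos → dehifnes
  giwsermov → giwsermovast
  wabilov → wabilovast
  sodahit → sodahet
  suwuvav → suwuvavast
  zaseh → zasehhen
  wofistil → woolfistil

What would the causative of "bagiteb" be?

tezol and kagowob both have last vowel 'o' yet inflect differently (teolzol, kagowobben), so the last vowel is not what conditions the rule; the final letter is.
"bagiteb" ends in -b. The stems ending in -b (suzrapab → suzrapabben, kagowob → kagowobben) double the final consonant and add -en.
So bagiteb → bagitebben.

bagitebben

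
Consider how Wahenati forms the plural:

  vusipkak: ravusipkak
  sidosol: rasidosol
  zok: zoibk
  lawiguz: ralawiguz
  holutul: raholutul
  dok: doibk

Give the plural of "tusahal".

"tusahal" has 3 vowels. The stems with 3 vowels (lawiguz → ralawiguz, holutul → raholutul, vusipkak → ravusipkak) add the prefix ra-.
The other pattern: stems with 1 vowel insert -ib- after the first vowel.
So tusahal → ratusahal.

ratusahal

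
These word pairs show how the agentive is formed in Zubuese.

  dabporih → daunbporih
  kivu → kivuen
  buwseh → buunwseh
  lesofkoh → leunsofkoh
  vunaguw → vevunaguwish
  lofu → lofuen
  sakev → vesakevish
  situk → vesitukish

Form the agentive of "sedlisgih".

seundlisgih

kivu and situk both have last vowel 'u' yet inflect differently (kivuen, vesitukish), so the last vowel is not what conditions the rule; the final letter is.
"sedlisgih" ends in -h. The stems ending in -h (dabporih → daunbporih, lesofkoh → leunsofkoh, buwseh → buunwseh) insert -un- after the first vowel.
So sedlisgih → seundlisgih.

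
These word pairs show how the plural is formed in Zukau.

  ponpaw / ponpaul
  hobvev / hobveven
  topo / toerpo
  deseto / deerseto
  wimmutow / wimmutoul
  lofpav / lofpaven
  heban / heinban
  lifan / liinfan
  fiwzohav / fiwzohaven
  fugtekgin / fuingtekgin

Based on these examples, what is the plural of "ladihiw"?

ladihiul

"ladihiw" ends in -w. The stems ending in -w (ponpaw → ponpaul, wimmutow → wimmutoul) drop the final letter and add -ul.
So ladihiw → ladihiul.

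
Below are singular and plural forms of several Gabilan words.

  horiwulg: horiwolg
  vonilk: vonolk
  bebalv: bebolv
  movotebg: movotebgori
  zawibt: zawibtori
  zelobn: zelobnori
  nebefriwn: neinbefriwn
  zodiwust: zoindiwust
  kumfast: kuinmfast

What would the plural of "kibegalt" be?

"kibegalt" has second-to-last letter 'l'. The stems whose second-to-last letter is 'l' (horiwulg → horiwolg, vonilk → vonolk, bebalv → bebolv) change the last vowel to 'o'.
The other patterns: stems whose second-to-last letter is 'b' add -ori; stems whose second-to-last letter is 's' or 'w' insert -in- after the first vowel.
So kibegalt → kibegolt.

kibegolt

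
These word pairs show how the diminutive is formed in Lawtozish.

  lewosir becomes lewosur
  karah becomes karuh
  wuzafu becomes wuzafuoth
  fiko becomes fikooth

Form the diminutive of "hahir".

hahur

lewosir and wuzafu both have 3 vowels yet inflect differently (lewosur, wuzafuoth), so the number of vowels is not what conditions the rule; whether the stem ends in a vowel or a consonant is.
"hahir" ends in a consonant. The stems ending in a consonant (lewosir → lewosur, karah → karuh) change the last vowel to 'u'.
The other pattern: stems ending in a vowel add -oth.
So hahir → hahur.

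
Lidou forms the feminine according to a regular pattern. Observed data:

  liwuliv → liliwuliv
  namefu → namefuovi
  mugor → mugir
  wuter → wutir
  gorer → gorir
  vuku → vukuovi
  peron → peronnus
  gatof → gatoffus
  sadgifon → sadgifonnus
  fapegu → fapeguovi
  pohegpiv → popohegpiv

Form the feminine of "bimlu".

bimluovi

mugor and gatof both have last vowel 'o' yet inflect differently (mugir, gatoffus), so the last vowel is not what conditions the rule; the final letter is.
"bimlu" ends in -u. The stems ending in -u (namefu → namefuovi, fapegu → fapeguovi, vuku → vukuovi) add -ovi.
The other patterns: stems ending in -v repeat the first consonant+vowel as a prefix; stems ending in -r change the last vowel to 'i'; stems ending in -f or -n double the final consonant and add -us.
So bimlu → bimluovi.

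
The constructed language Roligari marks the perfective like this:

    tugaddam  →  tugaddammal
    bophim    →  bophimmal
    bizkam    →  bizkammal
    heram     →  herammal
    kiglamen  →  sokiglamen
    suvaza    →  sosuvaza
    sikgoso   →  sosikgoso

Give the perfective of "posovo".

tugaddam and suvaza both have last vowel 'a' yet inflect differently (tugaddammal, sosuvaza), so the last vowel is not what conditions the rule; the final letter is.
"posovo" ends in -o. The one such stem in the data (sikgoso → sosikgoso) adds the prefix so-, so the same rule applies.
The other pattern: stems ending in -m double the final consonant and add -al.
So posovo → soposovo.

soposovo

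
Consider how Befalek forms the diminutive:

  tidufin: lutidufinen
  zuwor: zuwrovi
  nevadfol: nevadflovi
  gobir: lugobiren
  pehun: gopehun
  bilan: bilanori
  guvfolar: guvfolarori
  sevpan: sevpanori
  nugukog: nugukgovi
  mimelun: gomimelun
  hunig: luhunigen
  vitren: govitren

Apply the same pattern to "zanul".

gozanul

guvfolar and zuwor both end in -r yet inflect differently (guvfolarori, zuwrovi), so the final letter is not what conditions the rule; the last vowel is.
"zanul" has last vowel 'u'. The stems whose last vowel is 'u' (pehun → gopehun, mimelun → gomimelun) add the prefix go-.
So zanul → gozanul.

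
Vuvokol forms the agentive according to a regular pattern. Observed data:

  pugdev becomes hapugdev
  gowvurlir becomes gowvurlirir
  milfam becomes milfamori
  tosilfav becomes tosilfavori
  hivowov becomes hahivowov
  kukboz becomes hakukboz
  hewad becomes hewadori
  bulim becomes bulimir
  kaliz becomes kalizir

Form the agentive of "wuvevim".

wuvevimir

milfam and bulim both end in -m yet inflect differently (milfamori, bulimir), so the final letter is not what conditions the rule; the last vowel is.
"wuvevim" has last vowel 'i'. The stems whose last vowel is 'i' (gowvurlir → gowvurlirir, bulim → bulimir, kaliz → kalizir) add -ir.
So wuvevim → wuvevimir.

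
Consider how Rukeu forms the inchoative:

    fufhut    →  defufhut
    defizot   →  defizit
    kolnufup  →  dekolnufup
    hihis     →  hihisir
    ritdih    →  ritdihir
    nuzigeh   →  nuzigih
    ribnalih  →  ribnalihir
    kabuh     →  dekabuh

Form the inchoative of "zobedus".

kabuh and ribnalih both end in -h yet inflect differently (dekabuh, ribnalihir), so the final letter is not what conditions the rule; the last vowel is.
"zobedus" has last vowel 'u'. The stems whose last vowel is 'u' (fufhut → defufhut, kolnufup → dekolnufup, kabuh → dekabuh) add the prefix de-.
The other patterns: stems whose last vowel is 'i' add -ir; stems whose last vowel is 'e' or 'o' change the last vowel to 'i'.
So zobedus → dezobedus.

dezobedus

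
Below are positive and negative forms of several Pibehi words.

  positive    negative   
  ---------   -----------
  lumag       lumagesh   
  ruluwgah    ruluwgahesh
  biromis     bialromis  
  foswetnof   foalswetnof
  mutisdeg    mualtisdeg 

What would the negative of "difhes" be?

dialfhes

lumag and mutisdeg both end in -g yet inflect differently (lumagesh, mualtisdeg), so the final letter is not what conditions the rule; the last vowel is.
"difhes" has last vowel 'e'. The one such stem in the data (mutisdeg → mualtisdeg) inserts -al- after the first vowel (as do biromis, foswetnof), so the same rule applies.
So difhes → dialfhes.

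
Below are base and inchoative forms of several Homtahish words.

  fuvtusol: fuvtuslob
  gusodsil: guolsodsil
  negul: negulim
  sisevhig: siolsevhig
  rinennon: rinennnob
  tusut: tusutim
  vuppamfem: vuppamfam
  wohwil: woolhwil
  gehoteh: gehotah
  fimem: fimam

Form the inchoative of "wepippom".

wepippmob

"wepippom" has last vowel 'o'. The stems whose last vowel is 'o' (fuvtusol → fuvtuslob, rinennon → rinennnob) delete the last vowel and add -ob.
So wepippom → wepippmob.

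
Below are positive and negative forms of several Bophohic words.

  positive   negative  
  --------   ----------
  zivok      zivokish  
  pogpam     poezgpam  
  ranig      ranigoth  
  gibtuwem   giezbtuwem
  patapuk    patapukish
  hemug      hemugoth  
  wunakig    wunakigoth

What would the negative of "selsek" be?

"selsek" ends in -k. The stems ending in -k (patapuk → patapukish, zivok → zivokish) add -ish.
The other patterns: stems ending in -g add -oth; stems ending in -m insert -ez- after the first vowel.
So selsek → selsekish.

selsekish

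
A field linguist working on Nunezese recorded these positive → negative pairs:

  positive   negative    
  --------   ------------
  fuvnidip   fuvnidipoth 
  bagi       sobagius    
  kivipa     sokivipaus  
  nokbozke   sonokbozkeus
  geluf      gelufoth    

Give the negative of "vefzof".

fuvnidip and bagi both have last vowel 'i' yet inflect differently (fuvnidipoth, sobagius), so the last vowel is not what conditions the rule; whether the stem ends in a vowel or a consonant is.
"vefzof" ends in a consonant. The stems ending in a consonant (fuvnidip → fuvnidipoth, geluf → gelufoth) add -oth.
So vefzof → vefzofoth.

vefzofoth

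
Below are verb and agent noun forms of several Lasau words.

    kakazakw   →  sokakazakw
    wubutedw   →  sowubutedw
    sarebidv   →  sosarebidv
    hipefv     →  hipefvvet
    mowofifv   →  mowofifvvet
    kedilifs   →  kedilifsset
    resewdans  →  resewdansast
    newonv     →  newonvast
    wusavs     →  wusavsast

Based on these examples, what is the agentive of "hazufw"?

sarebidv and hipefv both end in -v yet inflect differently (sosarebidv, hipefvvet), so the final letter is not what conditions the rule; the second-to-last letter is.
"hazufw" has second-to-last letter 'f'. The stems whose second-to-last letter is 'f' (hipefv → hipefvvet, mowofifv → mowofifvvet, kedilifs → kedilifsset) double the final consonant and add -et.
The other patterns: stems whose second-to-last letter is 'd' or 'k' add the prefix so-; stems whose second-to-last letter is 'n' or 'v' add -ast.
So hazufw → hazufwwet.

hazufwwet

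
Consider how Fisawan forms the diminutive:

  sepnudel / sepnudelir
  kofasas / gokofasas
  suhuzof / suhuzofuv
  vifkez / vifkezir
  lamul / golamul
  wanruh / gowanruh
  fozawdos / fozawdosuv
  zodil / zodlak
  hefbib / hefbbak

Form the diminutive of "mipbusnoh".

mipbusnohuv

sepnudel and zodil both end in -l yet inflect differently (sepnudelir, zodlak), so the final letter is not what conditions the rule; the last vowel is.
"mipbusnoh" has last vowel 'o'. The stems whose last vowel is 'o' (suhuzof → suhuzofuv, fozawdos → fozawdosuv) add -uv.
The other patterns: stems whose last vowel is 'e' add -ir; stems whose last vowel is 'i' delete the last vowel and add -ak; stems whose last vowel is 'a' or 'u' add the prefix go-.
So mipbusnoh → mipbusnohuv.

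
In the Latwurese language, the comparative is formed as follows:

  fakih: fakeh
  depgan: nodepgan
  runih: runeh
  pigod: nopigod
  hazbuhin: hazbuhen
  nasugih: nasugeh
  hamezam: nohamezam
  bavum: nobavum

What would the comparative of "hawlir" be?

hawler

hazbuhin and depgan both end in -n yet inflect differently (hazbuhen, nodepgan), so the final letter is not what conditions the rule; the last vowel is.
"hawlir" has last vowel 'i'. The stems whose last vowel is 'i' (fakih → fakeh, nasugih → nasugeh, hazbuhin → hazbuhen) change the last vowel to 'e'.
The other pattern: stems whose last vowel is 'a', 'o' or 'u' add the prefix no-.
So hawlir → hawler.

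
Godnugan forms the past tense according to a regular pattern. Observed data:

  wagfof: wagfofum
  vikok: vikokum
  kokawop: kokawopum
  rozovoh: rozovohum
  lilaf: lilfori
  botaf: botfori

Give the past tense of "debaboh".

wagfof and lilaf both end in -f yet inflect differently (wagfofum, lilfori), so the final letter is not what conditions the rule; the last vowel is.
"debaboh" has last vowel 'o'. The stems whose last vowel is 'o' (wagfof → wagfofum, vikok → vikokum, kokawop → kokawopum) add -um.
The other pattern: stems whose last vowel is 'a' delete the last vowel and add -ori.
So debaboh → debabohum.

debabohum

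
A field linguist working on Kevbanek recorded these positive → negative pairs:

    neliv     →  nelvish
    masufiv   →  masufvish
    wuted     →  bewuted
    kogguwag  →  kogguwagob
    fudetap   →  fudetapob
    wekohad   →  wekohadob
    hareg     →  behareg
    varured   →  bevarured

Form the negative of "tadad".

tadadob

"tadad" has last vowel 'a'. The stems whose last vowel is 'a' (wekohad → wekohadob, fudetap → fudetapob, kogguwag → kogguwagob) add -ob.
The other patterns: stems whose last vowel is 'e' add the prefix be-; stems whose last vowel is 'i' delete the last vowel and add -ish.
So tadad → tadadob.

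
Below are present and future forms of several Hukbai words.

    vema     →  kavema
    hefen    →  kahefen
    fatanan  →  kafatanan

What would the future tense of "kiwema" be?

kakiwema

Every pair shown (vema → kavema, hefen → kahefen, fatanan → kafatanan) follows the same rule: add the prefix ka-.
So kiwema → kakiwema.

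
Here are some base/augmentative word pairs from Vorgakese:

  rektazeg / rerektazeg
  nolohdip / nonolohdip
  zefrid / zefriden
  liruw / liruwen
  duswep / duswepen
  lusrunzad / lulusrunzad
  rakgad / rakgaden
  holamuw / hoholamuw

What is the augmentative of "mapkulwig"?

mamapkulwig

liruw and holamuw both end in -w yet inflect differently (liruwen, hoholamuw), so the final letter is not what conditions the rule; the number of vowels is.
"mapkulwig" has 3 vowels. The stems with 3 vowels (holamuw → hoholamuw, rektazeg → rerektazeg, lusrunzad → lulusrunzad) repeat the first consonant+vowel as a prefix.
The other pattern: stems with 2 vowels add -en.
So mapkulwig → mamapkulwig.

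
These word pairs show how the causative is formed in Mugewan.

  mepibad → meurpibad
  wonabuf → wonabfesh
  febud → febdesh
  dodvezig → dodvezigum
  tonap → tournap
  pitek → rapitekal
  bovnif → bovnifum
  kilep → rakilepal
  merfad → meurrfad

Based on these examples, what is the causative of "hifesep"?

bovnif and wonabuf both end in -f yet inflect differently (bovnifum, wonabfesh), so the final letter is not what conditions the rule; the last vowel is.
"hifesep" has last vowel 'e'. The stems whose last vowel is 'e' (pitek → rapitekal, kilep → rakilepal) add ra- … -al around the stem.
So hifesep → rahifesepal.

rahifesepal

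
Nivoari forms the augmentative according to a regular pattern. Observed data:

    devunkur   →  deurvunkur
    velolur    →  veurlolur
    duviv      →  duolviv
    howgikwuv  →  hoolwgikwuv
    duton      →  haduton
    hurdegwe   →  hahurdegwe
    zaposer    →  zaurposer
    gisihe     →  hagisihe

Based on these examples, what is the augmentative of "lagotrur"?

"lagotrur" ends in -r. The stems ending in -r (zaposer → zaurposer, devunkur → deurvunkur, velolur → veurlolur) insert -ur- after the first vowel.
The other patterns: stems ending in -v insert -ol- after the first vowel; stems ending in -e or -n add the prefix ha-.
So lagotrur → laurgotrur.

laurgotrur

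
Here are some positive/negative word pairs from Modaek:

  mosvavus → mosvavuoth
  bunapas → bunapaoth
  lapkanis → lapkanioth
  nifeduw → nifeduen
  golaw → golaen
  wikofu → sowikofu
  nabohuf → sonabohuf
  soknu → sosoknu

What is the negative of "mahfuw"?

mosvavus and nifeduw both have last vowel 'u' yet inflect differently (mosvavuoth, nifeduen), so the last vowel is not what conditions the rule; the final letter is.
"mahfuw" ends in -w. The stems ending in -w (nifeduw → nifeduen, golaw → golaen) drop the final letter and add -en.
The other patterns: stems ending in -s drop the final letter and add -oth; stems ending in -f or -u add the prefix so-.
So mahfuw → mahfuen.

mahfuen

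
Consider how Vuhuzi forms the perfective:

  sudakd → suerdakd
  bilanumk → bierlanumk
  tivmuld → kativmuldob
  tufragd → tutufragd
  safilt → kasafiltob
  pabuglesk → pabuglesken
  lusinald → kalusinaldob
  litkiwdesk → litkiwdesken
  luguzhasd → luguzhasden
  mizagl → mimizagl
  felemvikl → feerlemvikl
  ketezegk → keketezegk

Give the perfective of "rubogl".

rurubogl

lusinald and sudakd both end in -d yet inflect differently (kalusinaldob, suerdakd), so the final letter is not what conditions the rule; the second-to-last letter is.
"rubogl" has second-to-last letter 'g'. The stems whose second-to-last letter is 'g' (ketezegk → keketezegk, tufragd → tutufragd, mizagl → mimizagl) repeat the first consonant+vowel as a prefix.
The other patterns: stems whose second-to-last letter is 'l' add ka- … -ob around the stem; stems whose second-to-last letter is 'k' or 'm' insert -er- after the first vowel; stems whose second-to-last letter is 's' add -en.
So rubogl → rurubogl.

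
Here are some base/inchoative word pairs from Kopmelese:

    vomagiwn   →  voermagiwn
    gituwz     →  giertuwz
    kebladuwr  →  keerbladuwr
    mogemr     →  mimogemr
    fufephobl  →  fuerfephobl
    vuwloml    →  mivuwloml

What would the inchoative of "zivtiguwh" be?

fufephobl and vuwloml both end in -l yet inflect differently (fuerfephobl, mivuwloml), so the final letter is not what conditions the rule; the second-to-last letter is.
"zivtiguwh" has second-to-last letter 'w'. The stems whose second-to-last letter is 'w' (vomagiwn → voermagiwn, kebladuwr → keerbladuwr, gituwz → giertuwz) insert -er- after the first vowel.
So zivtiguwh → ziervtiguwh.

ziervtiguwh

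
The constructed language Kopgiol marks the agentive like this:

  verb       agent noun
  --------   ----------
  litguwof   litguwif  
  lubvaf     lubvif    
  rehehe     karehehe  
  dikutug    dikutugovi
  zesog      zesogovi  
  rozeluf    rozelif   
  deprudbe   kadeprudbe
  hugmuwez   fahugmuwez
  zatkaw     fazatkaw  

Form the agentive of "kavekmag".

"kavekmag" ends in -g. The stems ending in -g (zesog → zesogovi, dikutug → dikutugovi) add -ovi.
The other patterns: stems ending in -e add the prefix ka-; stems ending in -w or -z add the prefix fa-; stems ending in -f change the last vowel to 'i'.
So kavekmag → kavekmagovi.

kavekmagovi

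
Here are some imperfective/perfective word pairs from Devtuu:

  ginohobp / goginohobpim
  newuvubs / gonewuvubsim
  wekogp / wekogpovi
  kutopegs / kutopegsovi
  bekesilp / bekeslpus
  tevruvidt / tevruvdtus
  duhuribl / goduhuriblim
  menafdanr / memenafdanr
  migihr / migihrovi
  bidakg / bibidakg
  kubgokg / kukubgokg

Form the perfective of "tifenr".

wekogp and ginohobp both end in -p yet inflect differently (wekogpovi, goginohobpim), so the final letter is not what conditions the rule; the second-to-last letter is.
"tifenr" has second-to-last letter 'n'. The one such stem in the data (menafdanr → memenafdanr) repeats the first consonant+vowel as a prefix (as do bidakg, kubgokg), so the same rule applies.
So tifenr → titifenr.

titifenr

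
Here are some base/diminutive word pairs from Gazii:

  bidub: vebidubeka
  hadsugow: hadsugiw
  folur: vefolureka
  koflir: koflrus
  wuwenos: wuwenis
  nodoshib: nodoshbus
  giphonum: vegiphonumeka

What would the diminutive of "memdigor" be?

memdigir

"memdigor" has last vowel 'o'. The stems whose last vowel is 'o' (wuwenos → wuwenis, hadsugow → hadsugiw) change the last vowel to 'i'.
The other patterns: stems whose last vowel is 'i' delete the last vowel and add -us; stems whose last vowel is 'u' add ve- … -eka around the stem.
So memdigor → memdigir.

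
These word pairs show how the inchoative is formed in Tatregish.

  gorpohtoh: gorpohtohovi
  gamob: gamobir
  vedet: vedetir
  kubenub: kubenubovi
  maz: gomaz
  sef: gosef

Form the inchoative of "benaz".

benazir

gamob and kubenub both end in -b yet inflect differently (gamobir, kubenubovi), so the final letter is not what conditions the rule; the number of vowels is.
"benaz" has 2 vowels. The stems with 2 vowels (gamob → gamobir, vedet → vedetir) add -ir.
The other patterns: stems with 1 vowel add the prefix go-; stems with 3 vowels add -ovi.
So benaz → benazir.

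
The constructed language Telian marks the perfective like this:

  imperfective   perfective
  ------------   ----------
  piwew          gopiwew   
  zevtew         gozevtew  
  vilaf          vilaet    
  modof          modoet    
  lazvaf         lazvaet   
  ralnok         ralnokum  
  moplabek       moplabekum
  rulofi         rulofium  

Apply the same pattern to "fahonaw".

modof and ralnok both have last vowel 'o' yet inflect differently (modoet, ralnokum), so the last vowel is not what conditions the rule; the final letter is.
"fahonaw" ends in -w. The stems ending in -w (piwew → gopiwew, zevtew → gozevtew) add the prefix go-.
The other patterns: stems ending in -f drop the final letter and add -et; stems ending in -i or -k add -um.
So fahonaw → gofahonaw.

gofahonaw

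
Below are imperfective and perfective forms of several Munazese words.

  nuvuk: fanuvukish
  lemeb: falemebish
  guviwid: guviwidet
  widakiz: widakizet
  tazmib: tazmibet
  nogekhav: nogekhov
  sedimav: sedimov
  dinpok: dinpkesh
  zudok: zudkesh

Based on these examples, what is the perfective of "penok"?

penkesh

lemeb and tazmib both end in -b yet inflect differently (falemebish, tazmibet), so the final letter is not what conditions the rule; the last vowel is.
"penok" has last vowel 'o'. The stems whose last vowel is 'o' (dinpok → dinpkesh, zudok → zudkesh) delete the last vowel and add -esh.
So penok → penkesh.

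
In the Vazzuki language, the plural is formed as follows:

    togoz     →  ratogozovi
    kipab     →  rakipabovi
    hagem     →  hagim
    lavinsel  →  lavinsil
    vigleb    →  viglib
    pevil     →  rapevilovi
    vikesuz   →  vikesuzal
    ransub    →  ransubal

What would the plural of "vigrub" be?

vigrubal

ransub and vigleb both end in -b yet inflect differently (ransubal, viglib), so the final letter is not what conditions the rule; the last vowel is.
"vigrub" has last vowel 'u'. The stems whose last vowel is 'u' (vikesuz → vikesuzal, ransub → ransubal) add -al.
So vigrub → vigrubal.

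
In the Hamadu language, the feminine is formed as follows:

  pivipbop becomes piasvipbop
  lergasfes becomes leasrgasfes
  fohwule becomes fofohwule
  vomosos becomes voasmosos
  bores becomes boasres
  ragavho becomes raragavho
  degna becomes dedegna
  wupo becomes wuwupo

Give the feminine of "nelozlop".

"nelozlop" ends in a consonant. The stems ending in a consonant (pivipbop → piasvipbop, vomosos → voasmosos, lergasfes → leasrgasfes) insert -as- after the first vowel.
The other pattern: stems ending in a vowel repeat the first consonant+vowel as a prefix.
So nelozlop → neaslozlop.

neaslozlop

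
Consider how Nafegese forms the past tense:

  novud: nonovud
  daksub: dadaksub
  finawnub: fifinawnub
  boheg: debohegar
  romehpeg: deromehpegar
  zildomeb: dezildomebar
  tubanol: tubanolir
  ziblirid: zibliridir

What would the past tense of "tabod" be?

daksub and zildomeb both end in -b yet inflect differently (dadaksub, dezildomebar), so the final letter is not what conditions the rule; the last vowel is.
"tabod" has last vowel 'o'. The one such stem in the data (tubanol → tubanolir) adds -ir, so the same rule applies.
So tabod → tabodir.

tabodir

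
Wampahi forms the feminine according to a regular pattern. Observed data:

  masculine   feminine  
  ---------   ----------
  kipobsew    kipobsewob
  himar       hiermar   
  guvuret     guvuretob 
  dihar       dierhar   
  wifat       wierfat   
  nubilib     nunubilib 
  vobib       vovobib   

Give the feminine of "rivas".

riervas

"rivas" has last vowel 'a'. The stems whose last vowel is 'a' (himar → hiermar, dihar → dierhar, wifat → wierfat) insert -er- after the first vowel.
The other patterns: stems whose last vowel is 'e' add -ob; stems whose last vowel is 'i' repeat the first consonant+vowel as a prefix.
So rivas → riervas.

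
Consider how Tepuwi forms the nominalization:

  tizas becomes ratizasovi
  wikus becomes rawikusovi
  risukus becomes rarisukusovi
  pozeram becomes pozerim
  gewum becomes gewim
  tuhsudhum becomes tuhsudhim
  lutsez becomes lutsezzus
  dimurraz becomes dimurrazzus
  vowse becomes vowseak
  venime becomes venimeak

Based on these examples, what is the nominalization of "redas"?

"redas" ends in -s. The stems ending in -s (tizas → ratizasovi, wikus → rawikusovi, risukus → rarisukusovi) add ra- … -ovi around the stem.
So redas → raredasovi.

raredasovi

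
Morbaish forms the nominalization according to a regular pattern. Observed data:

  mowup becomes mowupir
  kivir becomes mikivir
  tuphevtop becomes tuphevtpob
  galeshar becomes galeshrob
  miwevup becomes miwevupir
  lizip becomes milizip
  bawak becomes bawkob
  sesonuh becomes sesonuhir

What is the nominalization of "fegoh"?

feghob

miwevup and tuphevtop both end in -p yet inflect differently (miwevupir, tuphevtpob), so the final letter is not what conditions the rule; the last vowel is.
"fegoh" has last vowel 'o'. The one such stem in the data (tuphevtop → tuphevtpob) deletes the last vowel and adds -ob (as do bawak, galeshar), so the same rule applies.
So fegoh → feghob.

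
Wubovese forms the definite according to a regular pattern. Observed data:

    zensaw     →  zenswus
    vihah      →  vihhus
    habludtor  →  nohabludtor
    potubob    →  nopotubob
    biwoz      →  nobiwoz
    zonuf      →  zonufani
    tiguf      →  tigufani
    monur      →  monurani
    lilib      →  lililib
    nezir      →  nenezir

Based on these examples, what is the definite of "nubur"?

nuburani

"nubur" has last vowel 'u'. The stems whose last vowel is 'u' (zonuf → zonufani, tiguf → tigufani, monur → monurani) add -ani.
The other patterns: stems whose last vowel is 'a' delete the last vowel and add -us; stems whose last vowel is 'o' add the prefix no-; stems whose last vowel is 'i' repeat the first consonant+vowel as a prefix.
So nubur → nuburani.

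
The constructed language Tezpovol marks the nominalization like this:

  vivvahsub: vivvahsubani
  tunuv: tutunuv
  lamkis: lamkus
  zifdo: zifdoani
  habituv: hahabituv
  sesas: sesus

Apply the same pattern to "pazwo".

habituv and vivvahsub both have last vowel 'u' yet inflect differently (hahabituv, vivvahsubani), so the last vowel is not what conditions the rule; the final letter is.
"pazwo" ends in -o. The one such stem in the data (zifdo → zifdoani) adds -ani, so the same rule applies.
The other patterns: stems ending in -v repeat the first consonant+vowel as a prefix; stems ending in -s change the last vowel to 'u'.
So pazwo → pazwoani.

pazwoani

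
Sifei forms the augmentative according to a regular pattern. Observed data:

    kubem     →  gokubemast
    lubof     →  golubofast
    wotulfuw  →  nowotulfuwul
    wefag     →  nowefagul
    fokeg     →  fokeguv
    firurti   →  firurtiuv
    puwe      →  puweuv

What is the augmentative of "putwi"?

putwiuv

wefag and fokeg both end in -g yet inflect differently (nowefagul, fokeguv), so the final letter is not what conditions the rule; the first letter is.
"putwi" begins with p-. The one such stem in the data (puwe → puweuv) adds -uv, so the same rule applies.
The other patterns: stems beginning with k- or l- add go- … -ast around the stem; stems beginning with w- add no- … -ul around the stem.
So putwi → putwiuv.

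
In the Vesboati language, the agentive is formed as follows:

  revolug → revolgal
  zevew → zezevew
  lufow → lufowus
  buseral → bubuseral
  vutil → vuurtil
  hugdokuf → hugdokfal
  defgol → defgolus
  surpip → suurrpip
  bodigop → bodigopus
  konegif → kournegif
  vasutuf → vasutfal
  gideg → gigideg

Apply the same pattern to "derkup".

buseral and defgol both end in -l yet inflect differently (bubuseral, defgolus), so the final letter is not what conditions the rule; the last vowel is.
"derkup" has last vowel 'u'. The stems whose last vowel is 'u' (vasutuf → vasutfal, revolug → revolgal, hugdokuf → hugdokfal) delete the last vowel and add -al.
So derkup → derkpal.

derkpal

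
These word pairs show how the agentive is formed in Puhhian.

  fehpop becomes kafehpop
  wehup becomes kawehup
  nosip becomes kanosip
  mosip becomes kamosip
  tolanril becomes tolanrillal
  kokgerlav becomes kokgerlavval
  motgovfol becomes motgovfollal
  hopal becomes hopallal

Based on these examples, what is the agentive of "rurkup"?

"rurkup" ends in -p. The stems ending in -p (fehpop → kafehpop, wehup → kawehup, nosip → kanosip) add the prefix ka-.
So rurkup → karurkup.

karurkup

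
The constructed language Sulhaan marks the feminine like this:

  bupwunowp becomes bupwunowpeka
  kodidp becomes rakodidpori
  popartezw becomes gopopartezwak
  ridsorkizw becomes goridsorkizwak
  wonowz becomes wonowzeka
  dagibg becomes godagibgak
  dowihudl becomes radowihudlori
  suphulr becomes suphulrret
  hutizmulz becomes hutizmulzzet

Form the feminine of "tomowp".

tomowpeka

hutizmulz and wonowz both end in -z yet inflect differently (hutizmulzzet, wonowzeka), so the final letter is not what conditions the rule; the second-to-last letter is.
"tomowp" has second-to-last letter 'w'. The stems whose second-to-last letter is 'w' (wonowz → wonowzeka, bupwunowp → bupwunowpeka) add -eka.
The other patterns: stems whose second-to-last letter is 'l' double the final consonant and add -et; stems whose second-to-last letter is 'd' add ra- … -ori around the stem; stems whose second-to-last letter is 'b' or 'z' add go- … -ak around the stem.
So tomowp → tomowpeka.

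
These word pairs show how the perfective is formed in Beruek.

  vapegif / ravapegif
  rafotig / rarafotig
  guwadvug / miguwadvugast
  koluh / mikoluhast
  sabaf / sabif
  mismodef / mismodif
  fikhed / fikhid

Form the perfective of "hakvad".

rafotig and guwadvug both end in -g yet inflect differently (rarafotig, miguwadvugast), so the final letter is not what conditions the rule; the last vowel is.
"hakvad" has last vowel 'a'. The one such stem in the data (sabaf → sabif) changes the last vowel to 'i' (as do mismodef, fikhed), so the same rule applies.
The other patterns: stems whose last vowel is 'i' add the prefix ra-; stems whose last vowel is 'u' add mi- … -ast around the stem.
So hakvad → hakvid.

hakvid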